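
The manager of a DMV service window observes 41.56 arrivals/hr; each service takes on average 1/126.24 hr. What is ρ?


ρ = λ/μ = 41.56/126.24 = 0.3292

Final: 0.3292


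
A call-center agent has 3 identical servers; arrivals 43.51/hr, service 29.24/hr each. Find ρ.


ρ = λ/(cμ) = 43.51/(3·29.24) = 43.51/87.72 = 0.4960

Final: 0.4960


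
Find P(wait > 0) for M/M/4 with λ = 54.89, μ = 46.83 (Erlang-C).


a = λ/μ = 1.1721; ρ = a/4 = 0.2930
P₀ = 0.308770 (from M/M/c formula)
C(c,a) = [a^c/(c!(1−ρ))]·P₀ = [1.88745/(24·0.7070)]·0.308770
= 0.11124·0.308770 = 0.034348

Final: 0.034348


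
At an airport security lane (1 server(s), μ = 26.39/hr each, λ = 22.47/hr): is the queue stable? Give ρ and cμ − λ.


Total capacity cμ = 1·26.39 = 26.39/hr
ρ = λ/(cμ) = 22.47/26.39 = 0.8515
Stable ⇔ ρ < 1: YES
Spare capacity = cμ − λ = 26.39 − 22.47 = 3.92/hr

Final: ρ = 0.8515; stable; margin = 3.92/hr


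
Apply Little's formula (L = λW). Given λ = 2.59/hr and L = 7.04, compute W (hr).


W = L/λ = 7.04/2.59 = 2.7181 hr

Final: 2.7181 hr


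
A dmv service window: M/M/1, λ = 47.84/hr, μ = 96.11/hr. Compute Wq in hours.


ρ = 47.84/96.11 = 0.4978
Wq = ρ/(μ−λ) = 0.4978/(96.11 − 47.84) = 0.4978/48.27 = 0.01031 hr

Final: 0.01031 hr


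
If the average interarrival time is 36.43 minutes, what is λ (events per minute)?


λ = 1/(interarrival time) in consistent units.
1 minute = 1 min, so λ = 1/36.43 = 0.02745 per minute

Final: 0.02745 /min


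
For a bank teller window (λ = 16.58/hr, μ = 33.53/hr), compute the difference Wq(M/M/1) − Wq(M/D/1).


ρ = 16.58/33.53 = 0.4945
Wq(M/M/1) = ρ/(μ−λ) = 0.4945/16.95 = 0.02917 hr
Wq(M/D/1) = ρ/(2(μ−λ)) = 0.01459 hr
Savings = 0.02917 − 0.01459 = 0.01459 hr

Final: 0.01459 hr


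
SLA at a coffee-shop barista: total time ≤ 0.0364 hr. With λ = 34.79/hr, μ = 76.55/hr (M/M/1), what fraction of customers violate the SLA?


W ~ Exponential(μ−λ) for M/M/1.
μ − λ = 76.55 − 34.79 = 41.7600
P(W > t) = e^{−(μ−λ)t} = e^{−1.5201} = 0.218698

Final: 0.218698


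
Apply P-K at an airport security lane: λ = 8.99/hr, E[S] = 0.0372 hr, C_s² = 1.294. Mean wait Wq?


ρ = λ·E[S] = 8.99·0.0372 = 0.3344
E[S²] = E[S]²(1+C_s²) = 0.0372²·(1+1.294) = 0.003175
Wq = λ·E[S²]/(2(1−ρ)) = 8.99·0.003175/(2·0.6656) = 0.02144 hr

Final: 0.02144 hr


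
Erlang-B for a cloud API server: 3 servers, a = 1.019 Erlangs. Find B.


B(c,a) = (a^c/c!) / Σ_{k=0}^{c} a^k/k!
a^3/3! = 0.176348
Σ terms (k=0..3): 1.00000 + 1.01900 + 0.51918 + 0.17635 = 2.714529
B = 0.176348/2.714529 = 0.064965

Final: 0.064965


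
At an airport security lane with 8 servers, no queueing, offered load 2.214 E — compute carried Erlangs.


B(8,2.214) = 0.001565 (Erlang-B)
Carried load = a(1 − B) = 2.214·(1 − 0.001565) = 2.214·0.998435 = 2.2105 E

Final: 2.2105 Erlangs


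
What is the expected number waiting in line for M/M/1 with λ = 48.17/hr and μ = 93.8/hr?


ρ = 48.17/93.8 = 0.5135
Lq = ρ²/(1−ρ) = 0.2637/0.4865 = 0.5421

Final: 0.5421


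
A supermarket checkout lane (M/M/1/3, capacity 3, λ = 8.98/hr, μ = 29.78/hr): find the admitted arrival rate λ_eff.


ρ = 0.3015; P_K = (1−ρ)ρ^3/(1−ρ^4) = 0.019311
λ_eff = λ(1 − P_K) = 8.98·(1 − 0.019311) = 8.98·0.980689 = 8.8066 /hr

Final: 8.8066 /hr


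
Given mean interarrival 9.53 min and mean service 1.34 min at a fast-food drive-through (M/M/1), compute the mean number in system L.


λ = 60/9.53 = 6.2959 /hr
μ = 60/1.34 = 44.7761 /hr
ρ = λ/μ = 6.2959/44.7761 = 0.1406
L = ρ/(1−ρ) = 0.1406/0.8594 = 0.1636

Final: 0.1636


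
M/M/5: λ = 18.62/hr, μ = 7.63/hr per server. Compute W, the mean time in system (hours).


a = 2.4404; ρ = 0.4881; P₀ = 0.085273
Lq = P₀·a^c·ρ/(c!(1−ρ)²) = 0.11455
Wq = Lq/λ = 0.11455/18.62 = 0.006152 hr
W = Wq + 1/μ = 0.006152 + 0.13106 = 0.13721 hr

Final: 0.13721 hr


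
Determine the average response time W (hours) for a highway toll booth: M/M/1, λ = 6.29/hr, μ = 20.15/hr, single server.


W = 1/(μ−λ) = 1/(20.15 − 6.29) = 1/13.86 = 0.07215 hr

Final: 0.07215 hr


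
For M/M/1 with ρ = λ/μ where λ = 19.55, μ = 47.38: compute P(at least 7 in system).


ρ = 19.55/47.38 = 0.4126
P(N ≥ n) = ρ^n = 0.4126^7 = 0.002036

Final: 0.002036


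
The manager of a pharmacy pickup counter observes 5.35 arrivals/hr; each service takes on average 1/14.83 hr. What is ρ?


ρ = λ/μ = 5.35/14.83 = 0.3608

Final: 0.3608


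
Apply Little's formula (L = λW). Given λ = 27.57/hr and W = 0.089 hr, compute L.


L = λW = 27.57·0.089 = 2.4537

Final: 2.4537


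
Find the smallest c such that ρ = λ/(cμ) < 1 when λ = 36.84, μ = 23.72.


Stability requires cμ > λ ⇔ c > λ/μ.
λ/μ = 36.84/23.72 = 1.5531
Minimum integer c = ⌊1.5531⌋ + 1 = 2
Check: 2·23.72 = 47.44 > 36.84, while 1·23.72 = 23.72 ≤ 36.84

Final: 2 servers


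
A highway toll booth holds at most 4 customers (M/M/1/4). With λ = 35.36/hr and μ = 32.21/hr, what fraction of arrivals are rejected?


ρ = λ/μ = 35.36/32.21 = 1.0978
P_K = (1−ρ)ρ^K/(1−ρ^(K+1)) = (-0.09780·1.452400)/(1 − 1.594438)
= -0.142038/-0.594438 = 0.238946

Final: 0.238946


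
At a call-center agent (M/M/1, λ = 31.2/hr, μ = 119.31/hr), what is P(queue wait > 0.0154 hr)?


ρ = 31.2/119.31 = 0.2615
P(Wq > t) = ρ·e^{−(μ−λ)t} = 0.2615·e^{−1.3569}
= 0.2615·0.257459 = 0.067327

Final: 0.067327


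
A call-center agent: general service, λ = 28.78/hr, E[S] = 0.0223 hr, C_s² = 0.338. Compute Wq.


ρ = λ·E[S] = 28.78·0.0223 = 0.6418
E[S²] = E[S]²(1+C_s²) = 0.0223²·(1+0.338) = 0.0006654
Wq = λ·E[S²]/(2(1−ρ)) = 28.78·0.0006654/(2·0.3582) = 0.02673 hr

Final: 0.02673 hr


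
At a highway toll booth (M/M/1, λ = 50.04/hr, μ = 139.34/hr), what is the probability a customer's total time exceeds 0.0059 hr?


W ~ Exponential(μ−λ) for M/M/1.
μ − λ = 139.34 − 50.04 = 89.3000
P(W > t) = e^{−(μ−λ)t} = e^{−0.5269} = 0.590450

Final: 0.590450


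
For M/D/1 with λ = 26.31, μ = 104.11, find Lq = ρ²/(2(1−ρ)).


ρ = 26.31/104.11 = 0.2527
M/D/1: Lq = ρ²/(2(1−ρ)) = 0.06386/(2·0.7473) = 0.04273

Final: 0.04273


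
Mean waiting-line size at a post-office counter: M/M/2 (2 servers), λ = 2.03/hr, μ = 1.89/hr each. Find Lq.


a = λ/μ = 1.0741; ρ = a/2 = 0.5370
P₀ = 0.301205
Lq = P₀·a^c·ρ / (c!·(1−ρ)²) = 0.301205·1.15364·0.5370/(2·0.21433)
= 0.43532

Final: 0.43532


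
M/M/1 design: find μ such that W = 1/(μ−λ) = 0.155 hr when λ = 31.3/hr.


W = 1/(μ−λ) ⇒ μ − λ = 1/W = 1/0.155 = 6.4516
μ = λ + 1/W = 31.3 + 6.4516 = 37.7516 per hr

Final: 37.7516 /hr


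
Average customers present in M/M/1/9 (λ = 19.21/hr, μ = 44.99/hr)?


ρ = 19.21/44.99 = 0.4270
L = ρ[1 − (K+1)ρ^K + Kρ^(K+1)] / [(1−ρ)(1−ρ^(K+1))]
Numerator: 0.4270·(1 − 10·0.0004717 + 9·0.0002014) = 0.425744
Denominator: (0.5730)·(0.999799) = 0.572901
L = 0.425744/0.572901 = 0.7431

Final: 0.7431


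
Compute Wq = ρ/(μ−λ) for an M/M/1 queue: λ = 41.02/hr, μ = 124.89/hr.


ρ = 41.02/124.89 = 0.3284
Wq = ρ/(μ−λ) = 0.3284/(124.89 − 41.02) = 0.3284/83.87 = 0.003916 hr

Final: 0.003916 hr


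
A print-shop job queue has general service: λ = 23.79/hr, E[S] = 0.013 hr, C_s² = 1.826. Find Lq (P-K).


ρ = λ·E[S] = 23.79·0.013 = 0.3093
Lq = ρ²(1+C_s²)/(2(1−ρ)) = 0.09565·(1+1.826)/(2·0.6907)
= 0.09565·2.8260/1.3815 = 0.19566

Final: 0.19566


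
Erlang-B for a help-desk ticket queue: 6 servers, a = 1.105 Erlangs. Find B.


B(c,a) = (a^c/c!) / Σ_{k=0}^{c} a^k/k!
a^6/6! = 0.002528
Σ terms (k=0..6): 1.00000 + 1.10500 + 0.61051 + 0.22487 + 0.06212 + 0.01373 + 0.002528 = 3.018763
B = 0.002528/3.018763 = 0.0008376

Final: 0.0008376


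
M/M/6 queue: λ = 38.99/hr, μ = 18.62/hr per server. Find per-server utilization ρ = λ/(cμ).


ρ = λ/(cμ) = 38.99/(6·18.62) = 38.99/111.72 = 0.3490

Final: 0.3490


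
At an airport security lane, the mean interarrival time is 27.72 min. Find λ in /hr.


λ = 1/(interarrival time) in consistent units.
1 hour = 60 min, so λ = 60/27.72 = 2.1645 per hour

Final: 2.1645 /hr


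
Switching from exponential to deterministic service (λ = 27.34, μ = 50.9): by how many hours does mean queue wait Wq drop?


ρ = 27.34/50.9 = 0.5371
Wq(M/M/1) = ρ/(μ−λ) = 0.5371/23.56 = 0.02280 hr
Wq(M/D/1) = ρ/(2(μ−λ)) = 0.01140 hr
Savings = 0.02280 − 0.01140 = 0.01140 hr

Final: 0.01140 hr


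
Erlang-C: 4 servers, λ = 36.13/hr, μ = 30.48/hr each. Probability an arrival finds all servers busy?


a = λ/μ = 1.1854; ρ = a/4 = 0.2963
P₀ = 0.304654 (from M/M/c formula)
C(c,a) = [a^c/(c!(1−ρ))]·P₀ = [1.97429/(24·0.7037)]·0.304654
= 0.11691·0.304654 = 0.035616

Final: 0.035616


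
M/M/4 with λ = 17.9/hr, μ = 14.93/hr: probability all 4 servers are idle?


a = λ/μ = 17.9/14.93 = 1.1989; ρ = a/c = 0.2997
Σ_{k=0}^{3} a^k/k! (terms k=0..3) = 1.00000 + 1.19893 + 0.71871 + 0.28723 = 3.20487
Tail: a^4/(4!(1−ρ)) = 2.06620/(24·0.7003) = 0.12294
P₀ = 1/(3.20487 + 0.12294) = 1/3.32781 = 0.300498

Final: 0.300498


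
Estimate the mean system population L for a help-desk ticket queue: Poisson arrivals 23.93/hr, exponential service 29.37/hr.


ρ = λ/μ = 23.93/29.37 = 0.8148
L = ρ/(1−ρ) = 0.8148/(1 − 0.8148) = 0.8148/0.1852 = 4.3989

Final: 4.3989


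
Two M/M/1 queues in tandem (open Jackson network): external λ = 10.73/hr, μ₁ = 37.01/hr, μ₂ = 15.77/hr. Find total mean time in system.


Each node sees arrival rate λ = 10.73/hr (tandem ⇒ throughput preserved).
W₁ = 1/(μ₁−λ) = 1/(37.01−10.73) = 0.03805 hr
W₂ = 1/(μ₂−λ) = 1/(15.77−10.73) = 0.19841 hr
W_total = W₁ + W₂ = 0.03805 + 0.19841 = 0.23646 hr

Final: 0.23646 hr


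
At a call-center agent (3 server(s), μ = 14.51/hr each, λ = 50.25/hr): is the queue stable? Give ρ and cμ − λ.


Total capacity cμ = 3·14.51 = 43.53/hr
ρ = λ/(cμ) = 50.25/43.53 = 1.1544
Stable ⇔ ρ < 1: NO
Spare capacity = cμ − λ = 43.53 − 50.25 = -6.72/hr

Final: ρ = 1.1544; unstable; margin = -6.72/hr


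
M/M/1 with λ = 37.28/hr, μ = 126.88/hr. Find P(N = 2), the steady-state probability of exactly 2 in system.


ρ = 37.28/126.88 = 0.2938
P_n = (1−ρ)·ρ^n = (1 − 0.2938)·0.2938^2 = 0.7062·0.086331 = 0.060965

Final: 0.060965


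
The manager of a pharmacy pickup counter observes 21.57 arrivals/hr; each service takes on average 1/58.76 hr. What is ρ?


ρ = λ/μ = 21.57/58.76 = 0.3671

Final: 0.3671


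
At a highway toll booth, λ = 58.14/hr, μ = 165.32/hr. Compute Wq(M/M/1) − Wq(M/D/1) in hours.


ρ = 58.14/165.32 = 0.3517
Wq(M/M/1) = ρ/(μ−λ) = 0.3517/107.18 = 0.003281 hr
Wq(M/D/1) = ρ/(2(μ−λ)) = 0.001641 hr
Savings = 0.003281 − 0.001641 = 0.001641 hr

Final: 0.001641 hr


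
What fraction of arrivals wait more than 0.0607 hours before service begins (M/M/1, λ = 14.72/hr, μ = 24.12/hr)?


ρ = 14.72/24.12 = 0.6103
P(Wq > t) = ρ·e^{−(μ−λ)t} = 0.6103·e^{−0.5706}
= 0.6103·0.565198 = 0.344930

Final: 0.344930


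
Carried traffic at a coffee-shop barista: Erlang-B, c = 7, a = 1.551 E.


B(7,1.551) = 0.0009086 (Erlang-B)
Carried load = a(1 − B) = 1.551·(1 − 0.0009086) = 1.551·0.999091 = 1.5496 E

Final: 1.5496 Erlangs


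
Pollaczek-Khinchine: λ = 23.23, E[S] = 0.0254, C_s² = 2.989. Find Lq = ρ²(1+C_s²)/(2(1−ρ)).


ρ = λ·E[S] = 23.23·0.0254 = 0.5900
Lq = ρ²(1+C_s²)/(2(1−ρ)) = 0.3481·(1+2.989)/(2·0.4100)
= 0.3481·3.9890/0.8199 = 1.69379

Final: 1.69379


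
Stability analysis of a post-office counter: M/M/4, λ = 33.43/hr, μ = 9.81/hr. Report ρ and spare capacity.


Total capacity cμ = 4·9.81 = 39.24/hr
ρ = λ/(cμ) = 33.43/39.24 = 0.8519
Stable ⇔ ρ < 1: YES
Spare capacity = cμ − λ = 39.24 − 33.43 = 5.81/hr

Final: ρ = 0.8519; stable; margin = 5.81/hr


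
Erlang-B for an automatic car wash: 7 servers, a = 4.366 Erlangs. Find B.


B(c,a) = (a^c/c!) / Σ_{k=0}^{c} a^k/k!
a^7/7! = 6.000060
Σ terms (k=0..7): 1.00000 + 4.36600 + 9.53098 + 13.87075 + 15.13992 + 13.22018 + 9.61989 + 6.00006 = 72.747778
B = 6.000060/72.747778 = 0.082478

Final: 0.082478


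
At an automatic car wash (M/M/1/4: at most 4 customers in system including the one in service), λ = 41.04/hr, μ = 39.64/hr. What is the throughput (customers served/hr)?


ρ = 1.0353; P_K = (1−ρ)ρ^4/(1−ρ^5) = 0.214119
λ_eff = λ(1 − P_K) = 41.04·(1 − 0.214119) = 41.04·0.785881 = 32.2526 /hr

Final: 32.2526 /hr


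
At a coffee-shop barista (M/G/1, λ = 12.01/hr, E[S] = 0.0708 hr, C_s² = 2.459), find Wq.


ρ = λ·E[S] = 12.01·0.0708 = 0.8503
E[S²] = E[S]²(1+C_s²) = 0.0708²·(1+2.459) = 0.017339
Wq = λ·E[S²]/(2(1−ρ)) = 12.01·0.017339/(2·0.1497) = 0.69556 hr

Final: 0.69556 hr


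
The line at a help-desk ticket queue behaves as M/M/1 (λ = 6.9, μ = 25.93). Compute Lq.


ρ = 6.9/25.93 = 0.2661
Lq = ρ²/(1−ρ) = 0.07081/0.7339 = 0.09648

Final: 0.09648


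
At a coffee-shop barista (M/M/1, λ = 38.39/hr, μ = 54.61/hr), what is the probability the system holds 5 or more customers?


ρ = 38.39/54.61 = 0.7030
P(N ≥ n) = ρ^n = 0.7030^5 = 0.171684

Final: 0.171684


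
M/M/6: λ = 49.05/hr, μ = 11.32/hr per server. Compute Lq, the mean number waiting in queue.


a = λ/μ = 4.3330; ρ = a/6 = 0.7222
P₀ = 0.011263
Lq = P₀·a^c·ρ / (c!·(1−ρ)²) = 0.011263·6618.43807·0.7222/(720·0.07719)
= 0.96870

Final: 0.96870


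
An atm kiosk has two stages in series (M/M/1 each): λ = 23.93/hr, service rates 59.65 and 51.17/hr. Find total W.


Each node sees arrival rate λ = 23.93/hr (tandem ⇒ throughput preserved).
W₁ = 1/(μ₁−λ) = 1/(59.65−23.93) = 0.02800 hr
W₂ = 1/(μ₂−λ) = 1/(51.17−23.93) = 0.03671 hr
W_total = W₁ + W₂ = 0.02800 + 0.03671 = 0.06471 hr

Final: 0.06471 hr


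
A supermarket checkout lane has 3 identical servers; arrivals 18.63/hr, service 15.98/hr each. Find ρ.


ρ = λ/(cμ) = 18.63/(3·15.98) = 18.63/47.94 = 0.3886

Final: 0.3886


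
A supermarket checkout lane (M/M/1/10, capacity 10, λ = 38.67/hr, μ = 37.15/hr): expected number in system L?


ρ = 38.67/37.15 = 1.0409
L = ρ[1 − (K+1)ρ^K + Kρ^(K+1)] / [(1−ρ)(1−ρ^(K+1))]
Numerator: 1.0409·(1 − 11·1.493322 + 10·1.554422) = 0.122488
Denominator: (-0.04092)·(-0.554422) = 0.022684
L = 0.122488/0.022684 = 5.3997

Final: 5.3997


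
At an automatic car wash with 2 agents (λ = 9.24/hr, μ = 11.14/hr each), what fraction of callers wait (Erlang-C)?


a = λ/μ = 0.8294; ρ = a/2 = 0.4147
P₀ = 0.413706 (from M/M/c formula)
C(c,a) = [a^c/(c!(1−ρ))]·P₀ = [0.68798/(2·0.5853)]·0.413706
= 0.58773·0.413706 = 0.243149

Final: 0.243149


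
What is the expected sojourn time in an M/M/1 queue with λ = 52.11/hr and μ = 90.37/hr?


W = 1/(μ−λ) = 1/(90.37 − 52.11) = 1/38.26 = 0.02614 hr

Final: 0.02614 hr


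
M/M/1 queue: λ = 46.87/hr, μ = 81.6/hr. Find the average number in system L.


ρ = λ/μ = 46.87/81.6 = 0.5744
L = ρ/(1−ρ) = 0.5744/(1 − 0.5744) = 0.5744/0.4256 = 1.3496

Final: 1.3496


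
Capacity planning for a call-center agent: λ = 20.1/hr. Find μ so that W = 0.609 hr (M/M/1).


W = 1/(μ−λ) ⇒ μ − λ = 1/W = 1/0.609 = 1.6420
μ = λ + 1/W = 20.1 + 1.6420 = 21.7420 per hr

Final: 21.7420 /hr


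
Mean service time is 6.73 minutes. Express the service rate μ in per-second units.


μ = 1/(service time) in consistent units.
1 second = 0.0166667 min, so μ = 0.0166667/6.73 = 0.002476 per second

Final: 0.002476 /sec


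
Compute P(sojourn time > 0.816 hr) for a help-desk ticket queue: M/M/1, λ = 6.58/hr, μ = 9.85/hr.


W ~ Exponential(μ−λ) for M/M/1.
μ − λ = 9.85 − 6.58 = 3.2700
P(W > t) = e^{−(μ−λ)t} = e^{−2.6683} = 0.069369

Final: 0.069369


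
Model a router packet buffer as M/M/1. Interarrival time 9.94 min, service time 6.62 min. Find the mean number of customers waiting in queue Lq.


λ = 60/9.94 = 6.0362 /hr
μ = 60/6.62 = 9.0634 /hr
ρ = λ/μ = 6.0362/9.0634 = 0.6660
Lq = ρ²/(1−ρ) = 0.4436/0.3340 = 1.3280

Final: 1.3280


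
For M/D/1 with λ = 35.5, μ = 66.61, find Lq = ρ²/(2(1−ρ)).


ρ = 35.5/66.61 = 0.5330
M/D/1: Lq = ρ²/(2(1−ρ)) = 0.2840/(2·0.4670) = 0.30408

Final: 0.30408


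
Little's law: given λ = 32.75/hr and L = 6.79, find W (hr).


W = L/λ = 6.79/32.75 = 0.2073 hr

Final: 0.2073 hr


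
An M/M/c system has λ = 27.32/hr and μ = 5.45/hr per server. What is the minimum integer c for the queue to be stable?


Stability requires cμ > λ ⇔ c > λ/μ.
λ/μ = 27.32/5.45 = 5.0128
Minimum integer c = ⌊5.0128⌋ + 1 = 6
Check: 6·5.45 = 32.70 > 27.32, while 5·5.45 = 27.25 ≤ 27.32

Final: 6 servers


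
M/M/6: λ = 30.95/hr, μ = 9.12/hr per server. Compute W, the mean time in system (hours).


a = 3.3936; ρ = 0.5656; P₀ = 0.032438
Lq = P₀·a^c·ρ/(c!(1−ρ)²) = 0.20629
Wq = Lq/λ = 0.20629/30.95 = 0.006665 hr
W = Wq + 1/μ = 0.006665 + 0.10965 = 0.11631 hr

Final: 0.11631 hr


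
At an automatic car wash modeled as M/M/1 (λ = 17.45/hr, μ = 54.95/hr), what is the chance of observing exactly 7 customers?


ρ = 17.45/54.95 = 0.3176
P_n = (1−ρ)·ρ^n = (1 − 0.3176)·0.3176^7 = 0.6824·0.0003257 = 0.0002223

Final: 0.0002223


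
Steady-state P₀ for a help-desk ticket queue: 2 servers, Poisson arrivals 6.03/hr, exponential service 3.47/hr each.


a = λ/μ = 6.03/3.47 = 1.7378; ρ = a/c = 0.8689
Σ_{k=0}^{1} a^k/k! (terms k=0..1) = 1.00000 + 1.73775 = 2.73775
Tail: a^2/(2!(1−ρ)) = 3.01978/(2·0.1311) = 11.51500
P₀ = 1/(2.73775 + 11.51500) = 1/14.25275 = 0.070162

Final: 0.070162


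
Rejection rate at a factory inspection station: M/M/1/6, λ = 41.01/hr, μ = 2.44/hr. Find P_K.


ρ = λ/μ = 41.01/2.44 = 16.8074
P_K = (1−ρ)ρ^K/(1−ρ^(K+1)) = (-15.8074·22542374.353797)/(1 − 378878185.348031)
= -356335810.994234/-378878184.348031 = 0.940502

Final: 0.940502


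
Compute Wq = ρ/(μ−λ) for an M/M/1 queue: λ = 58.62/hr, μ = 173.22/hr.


ρ = 58.62/173.22 = 0.3384
Wq = ρ/(μ−λ) = 0.3384/(173.22 − 58.62) = 0.3384/114.60 = 0.002953 hr

Final: 0.002953 hr


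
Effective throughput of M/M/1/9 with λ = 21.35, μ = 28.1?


ρ = 0.7598; P_K = (1−ρ)ρ^9/(1−ρ^10) = 0.021657
λ_eff = λ(1 − P_K) = 21.35·(1 − 0.021657) = 21.35·0.978343 = 20.8876 /hr

Final: 20.8876 /hr


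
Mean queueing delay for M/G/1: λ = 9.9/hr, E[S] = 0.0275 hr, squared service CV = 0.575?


ρ = λ·E[S] = 9.9·0.0275 = 0.2722
E[S²] = E[S]²(1+C_s²) = 0.0275²·(1+0.575) = 0.001191
Wq = λ·E[S²]/(2(1−ρ)) = 9.9·0.001191/(2·0.7278) = 0.008102 hr

Final: 0.008102 hr


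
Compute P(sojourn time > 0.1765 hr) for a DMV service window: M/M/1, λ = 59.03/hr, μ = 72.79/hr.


W ~ Exponential(μ−λ) for M/M/1.
μ − λ = 72.79 − 59.03 = 13.7600
P(W > t) = e^{−(μ−λ)t} = e^{−2.4286} = 0.088157

Final: 0.088157


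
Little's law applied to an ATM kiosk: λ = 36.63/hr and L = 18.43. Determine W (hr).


W = L/λ = 18.43/36.63 = 0.5031 hr

Final: 0.5031 hr


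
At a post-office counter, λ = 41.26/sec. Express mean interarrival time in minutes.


Mean interarrival time = 1/λ = 1/41.26 second = 0.02424 second
In minutes: 0.02424 × 0.0166667 = 0.0004039 min

Final: 0.0004039 min


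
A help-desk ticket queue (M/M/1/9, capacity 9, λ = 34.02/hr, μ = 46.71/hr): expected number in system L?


ρ = 34.02/46.71 = 0.7283
L = ρ[1 − (K+1)ρ^K + Kρ^(K+1)] / [(1−ρ)(1−ρ^(K+1))]
Numerator: 0.7283·(1 − 10·0.057666 + 9·0.042000) = 0.583632
Denominator: (0.2717)·(0.958000) = 0.260266
L = 0.583632/0.260266 = 2.2424

Final: 2.2424


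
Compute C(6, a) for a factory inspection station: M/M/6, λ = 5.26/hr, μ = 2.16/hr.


a = λ/μ = 2.4352; ρ = a/6 = 0.4059
P₀ = 0.087158 (from M/M/c formula)
C(c,a) = [a^c/(c!(1−ρ))]·P₀ = [208.54124/(720·0.5941)]·0.087158
= 0.48750·0.087158 = 0.042489

Final: 0.042489


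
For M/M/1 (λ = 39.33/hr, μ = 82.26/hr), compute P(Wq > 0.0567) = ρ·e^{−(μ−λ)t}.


ρ = 39.33/82.26 = 0.4781
P(Wq > t) = ρ·e^{−(μ−λ)t} = 0.4781·e^{−2.4341}
= 0.4781·0.087674 = 0.041918

Final: 0.041918


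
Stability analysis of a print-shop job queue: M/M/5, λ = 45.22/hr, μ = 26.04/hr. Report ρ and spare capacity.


Total capacity cμ = 5·26.04 = 130.20/hr
ρ = λ/(cμ) = 45.22/130.20 = 0.3473
Stable ⇔ ρ < 1: YES
Spare capacity = cμ − λ = 130.20 − 45.22 = 84.98/hr

Final: ρ = 0.3473; stable; margin = 84.98/hr


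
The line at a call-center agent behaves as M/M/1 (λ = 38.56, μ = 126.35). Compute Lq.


ρ = 38.56/126.35 = 0.3052
Lq = ρ²/(1−ρ) = 0.09314/0.6948 = 0.1340

Final: 0.1340


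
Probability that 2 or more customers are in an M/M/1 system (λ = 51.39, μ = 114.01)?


ρ = 51.39/114.01 = 0.4507
P(N ≥ n) = ρ^n = 0.4507^2 = 0.203176

Final: 0.203176


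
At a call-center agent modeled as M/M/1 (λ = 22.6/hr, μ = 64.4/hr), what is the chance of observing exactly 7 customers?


ρ = 22.6/64.4 = 0.3509
P_n = (1−ρ)·ρ^n = (1 − 0.3509)·0.3509^7 = 0.6491·0.0006555 = 0.0004254

Final: 0.0004254


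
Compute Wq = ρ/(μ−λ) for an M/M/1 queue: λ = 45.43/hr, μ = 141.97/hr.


ρ = 45.43/141.97 = 0.3200
Wq = ρ/(μ−λ) = 0.3200/(141.97 − 45.43) = 0.3200/96.54 = 0.003315 hr

Final: 0.003315 hr


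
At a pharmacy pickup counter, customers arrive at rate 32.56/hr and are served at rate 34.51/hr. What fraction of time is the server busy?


ρ = λ/μ = 32.56/34.51 = 0.9435

Final: 0.9435


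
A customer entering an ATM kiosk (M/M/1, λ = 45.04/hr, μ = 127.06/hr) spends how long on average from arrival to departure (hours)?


W = 1/(μ−λ) = 1/(127.06 − 45.04) = 1/82.02 = 0.01219 hr

Final: 0.01219 hr


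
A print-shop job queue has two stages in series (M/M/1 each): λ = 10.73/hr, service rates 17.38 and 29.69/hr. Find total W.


Each node sees arrival rate λ = 10.73/hr (tandem ⇒ throughput preserved).
W₁ = 1/(μ₁−λ) = 1/(17.38−10.73) = 0.15038 hr
W₂ = 1/(μ₂−λ) = 1/(29.69−10.73) = 0.05274 hr
W_total = W₁ + W₂ = 0.15038 + 0.05274 = 0.20312 hr

Final: 0.20312 hr


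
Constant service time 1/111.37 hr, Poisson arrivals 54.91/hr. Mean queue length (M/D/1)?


ρ = 54.91/111.37 = 0.4930
M/D/1: Lq = ρ²/(2(1−ρ)) = 0.2431/(2·0.5070) = 0.23975

Final: 0.23975


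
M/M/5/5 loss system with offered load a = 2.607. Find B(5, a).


B(c,a) = (a^c/c!) / Σ_{k=0}^{c} a^k/k!
a^5/5! = 1.003515
Σ terms (k=0..5): 1.00000 + 2.60700 + 3.39822 + 2.95306 + 1.92465 + 1.00352 = 12.886452
B = 1.003515/12.886452 = 0.077874

Final: 0.077874


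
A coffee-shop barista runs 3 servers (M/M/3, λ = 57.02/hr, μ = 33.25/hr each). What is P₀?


a = λ/μ = 57.02/33.25 = 1.7149; ρ = a/c = 0.5716
Σ_{k=0}^{2} a^k/k! (terms k=0..2) = 1.00000 + 1.71489 + 1.47042 = 4.18531
Tail: a^3/(3!(1−ρ)) = 5.04321/(6·0.4284) = 1.96216
P₀ = 1/(4.18531 + 1.96216) = 1/6.14747 = 0.162669

Final: 0.162669


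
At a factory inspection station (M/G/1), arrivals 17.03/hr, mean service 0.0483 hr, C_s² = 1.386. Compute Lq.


ρ = λ·E[S] = 17.03·0.0483 = 0.8225
Lq = ρ²(1+C_s²)/(2(1−ρ)) = 0.6766·(1+1.386)/(2·0.1775)
= 0.6766·2.3860/0.3549 = 4.54868

Final: 4.54868


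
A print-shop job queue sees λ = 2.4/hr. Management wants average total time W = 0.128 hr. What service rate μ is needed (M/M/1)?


W = 1/(μ−λ) ⇒ μ − λ = 1/W = 1/0.128 = 7.8125
μ = λ + 1/W = 2.4 + 7.8125 = 10.2125 per hr

Final: 10.2125 /hr


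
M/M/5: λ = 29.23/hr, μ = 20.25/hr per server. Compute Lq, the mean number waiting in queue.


a = λ/μ = 1.4435; ρ = a/5 = 0.2887
P₀ = 0.235805
Lq = P₀·a^c·ρ / (c!·(1−ρ)²) = 0.235805·6.26641·0.2887/(120·0.50596)
= 0.007026

Final: 0.007026


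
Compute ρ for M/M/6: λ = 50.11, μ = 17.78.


ρ = λ/(cμ) = 50.11/(6·17.78) = 50.11/106.68 = 0.4697

Final: 0.4697


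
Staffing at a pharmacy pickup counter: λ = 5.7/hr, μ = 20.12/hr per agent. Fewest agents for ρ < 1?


Stability requires cμ > λ ⇔ c > λ/μ.
λ/μ = 5.7/20.12 = 0.2833
Minimum integer c = ⌊0.2833⌋ + 1 = 1
Check: 1·20.12 = 20.12 > 5.7, while 0·20.12 = 0.00 ≤ 5.7

Final: 1 servers


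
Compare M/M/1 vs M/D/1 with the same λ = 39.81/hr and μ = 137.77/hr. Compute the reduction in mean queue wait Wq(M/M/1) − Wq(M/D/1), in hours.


ρ = 39.81/137.77 = 0.2890
Wq(M/M/1) = ρ/(μ−λ) = 0.2890/97.96 = 0.002950 hr
Wq(M/D/1) = ρ/(2(μ−λ)) = 0.001475 hr
Savings = 0.002950 − 0.001475 = 0.001475 hr

Final: 0.001475 hr


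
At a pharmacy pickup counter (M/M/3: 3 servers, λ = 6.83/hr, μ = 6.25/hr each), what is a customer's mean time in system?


a = 1.0928; ρ = 0.3643; P₀ = 0.329811
Lq = P₀·a^c·ρ/(c!(1−ρ)²) = 0.06466
Wq = Lq/λ = 0.06466/6.83 = 0.009466 hr
W = Wq + 1/μ = 0.009466 + 0.16000 = 0.16947 hr

Final: 0.16947 hr


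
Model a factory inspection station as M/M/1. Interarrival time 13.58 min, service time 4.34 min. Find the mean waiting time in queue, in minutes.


λ = 60/13.58 = 4.4183 /hr
μ = 60/4.34 = 13.8249 /hr
ρ = λ/μ = 4.4183/13.8249 = 0.3196
Wq = ρ/(μ−λ) = 0.3196/(13.8249−4.4183) = 0.03397 hr
In minutes: 0.03397·60 = 2.038 min

Final: 2.038 min


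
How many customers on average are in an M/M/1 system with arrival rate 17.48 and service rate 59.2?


ρ = λ/μ = 17.48/59.2 = 0.2953
L = ρ/(1−ρ) = 0.2953/(1 − 0.2953) = 0.2953/0.7047 = 0.4190

Final: 0.4190


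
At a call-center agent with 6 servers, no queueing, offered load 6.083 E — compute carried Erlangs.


B(6,6.083) = 0.270723 (Erlang-B)
Carried load = a(1 − B) = 6.083·(1 − 0.270723) = 6.083·0.729277 = 4.4362 E

Final: 4.4362 Erlangs


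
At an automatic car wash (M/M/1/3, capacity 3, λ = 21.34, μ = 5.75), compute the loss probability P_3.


ρ = λ/μ = 21.34/5.75 = 3.7113
P_K = (1−ρ)ρ^K/(1−ρ^(K+1)) = (-2.7113·51.118689)/(1 − 189.717014)
= -138.598325/-188.717014 = 0.734424

Final: 0.734424


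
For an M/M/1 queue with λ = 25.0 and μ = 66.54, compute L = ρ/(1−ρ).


ρ = λ/μ = 25.0/66.54 = 0.3757
L = ρ/(1−ρ) = 0.3757/(1 − 0.3757) = 0.3757/0.6243 = 0.6018

Final: 0.6018


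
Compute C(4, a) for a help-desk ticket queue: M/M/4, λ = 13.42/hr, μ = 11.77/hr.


a = λ/μ = 1.1402; ρ = a/4 = 0.2850
P₀ = 0.318904 (from M/M/c formula)
C(c,a) = [a^c/(c!(1−ρ))]·P₀ = [1.69007/(24·0.7150)]·0.318904
= 0.09850·0.318904 = 0.031411

Final: 0.031411


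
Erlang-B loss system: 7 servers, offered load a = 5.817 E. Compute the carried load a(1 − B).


B(7,5.817) = 0.173132 (Erlang-B)
Carried load = a(1 − B) = 5.817·(1 − 0.173132) = 5.817·0.826868 = 4.8099 E

Final: 4.8099 Erlangs


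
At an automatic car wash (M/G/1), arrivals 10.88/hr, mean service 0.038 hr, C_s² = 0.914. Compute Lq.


ρ = λ·E[S] = 10.88·0.038 = 0.4134
Lq = ρ²(1+C_s²)/(2(1−ρ)) = 0.1709·(1+0.914)/(2·0.5866)
= 0.1709·1.9140/1.1731 = 0.27888

Final: 0.27888


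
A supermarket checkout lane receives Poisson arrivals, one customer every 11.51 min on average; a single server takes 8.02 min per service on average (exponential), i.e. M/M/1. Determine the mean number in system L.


λ = 60/11.51 = 5.2129 /hr
μ = 60/8.02 = 7.4813 /hr
ρ = λ/μ = 5.2129/7.4813 = 0.6968
L = ρ/(1−ρ) = 0.6968/0.3032 = 2.2980

Final: 2.2980


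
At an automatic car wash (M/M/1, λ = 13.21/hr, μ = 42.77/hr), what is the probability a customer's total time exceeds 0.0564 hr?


W ~ Exponential(μ−λ) for M/M/1.
μ − λ = 42.77 − 13.21 = 29.5600
P(W > t) = e^{−(μ−λ)t} = e^{−1.6672} = 0.188778

Final: 0.188778


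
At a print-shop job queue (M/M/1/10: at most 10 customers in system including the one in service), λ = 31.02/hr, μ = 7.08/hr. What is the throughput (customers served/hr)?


ρ = 4.3814; P_K = (1−ρ)ρ^10/(1−ρ^11) = 0.771760
λ_eff = λ(1 − P_K) = 31.02·(1 − 0.771760) = 31.02·0.228240 = 7.0800 /hr

Final: 7.0800 /hr


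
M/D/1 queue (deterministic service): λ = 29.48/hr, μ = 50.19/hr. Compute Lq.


ρ = 29.48/50.19 = 0.5874
M/D/1: Lq = ρ²/(2(1−ρ)) = 0.3450/(2·0.4126) = 0.41805

Final: 0.41805


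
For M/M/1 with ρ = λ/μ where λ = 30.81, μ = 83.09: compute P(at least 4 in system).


ρ = 30.81/83.09 = 0.3708
P(N ≥ n) = ρ^n = 0.3708^4 = 0.018905

Final: 0.018905


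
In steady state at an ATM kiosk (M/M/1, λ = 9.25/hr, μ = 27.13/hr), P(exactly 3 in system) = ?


ρ = 9.25/27.13 = 0.3410
P_n = (1−ρ)·ρ^n = (1 − 0.3410)·0.3410^3 = 0.6590·0.039635 = 0.026121

Final: 0.026121


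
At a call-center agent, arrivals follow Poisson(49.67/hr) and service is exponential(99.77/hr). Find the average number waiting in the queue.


ρ = 49.67/99.77 = 0.4978
Lq = ρ²/(1−ρ) = 0.2478/0.5022 = 0.4936

Final: 0.4936


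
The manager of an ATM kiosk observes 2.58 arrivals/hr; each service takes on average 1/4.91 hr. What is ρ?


ρ = λ/μ = 2.58/4.91 = 0.5255

Final: 0.5255


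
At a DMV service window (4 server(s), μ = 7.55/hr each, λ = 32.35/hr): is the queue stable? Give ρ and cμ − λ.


Total capacity cμ = 4·7.55 = 30.20/hr
ρ = λ/(cμ) = 32.35/30.20 = 1.0712
Stable ⇔ ρ < 1: NO
Spare capacity = cμ − λ = 30.20 − 32.35 = -2.15/hr

Final: ρ = 1.0712; unstable; margin = -2.15/hr


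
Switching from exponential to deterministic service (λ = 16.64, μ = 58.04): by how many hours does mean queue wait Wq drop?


ρ = 16.64/58.04 = 0.2867
Wq(M/M/1) = ρ/(μ−λ) = 0.2867/41.40 = 0.006925 hr
Wq(M/D/1) = ρ/(2(μ−λ)) = 0.003463 hr
Savings = 0.006925 − 0.003463 = 0.003463 hr

Final: 0.003463 hr


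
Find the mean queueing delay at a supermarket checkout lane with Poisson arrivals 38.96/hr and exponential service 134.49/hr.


ρ = 38.96/134.49 = 0.2897
Wq = ρ/(μ−λ) = 0.2897/(134.49 − 38.96) = 0.2897/95.53 = 0.003032 hr

Final: 0.003032 hr


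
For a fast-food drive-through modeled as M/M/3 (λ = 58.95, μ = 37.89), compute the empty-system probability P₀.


a = λ/μ = 58.95/37.89 = 1.5558; ρ = a/c = 0.5186
Σ_{k=0}^{2} a^k/k! (terms k=0..2) = 1.00000 + 1.55582 + 1.21029 = 3.76611
Tail: a^3/(3!(1−ρ)) = 3.76598/(6·0.4814) = 1.30385
P₀ = 1/(3.76611 + 1.30385) = 1/5.06995 = 0.197241

Final: 0.197241


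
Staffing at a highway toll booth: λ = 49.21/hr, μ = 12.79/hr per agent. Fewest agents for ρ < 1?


Stability requires cμ > λ ⇔ c > λ/μ.
λ/μ = 49.21/12.79 = 3.8475
Minimum integer c = ⌊3.8475⌋ + 1 = 4
Check: 4·12.79 = 51.16 > 49.21, while 3·12.79 = 38.37 ≤ 49.21

Final: 4 servers


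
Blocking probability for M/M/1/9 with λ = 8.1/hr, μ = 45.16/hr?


ρ = λ/μ = 8.1/45.16 = 0.1794
P_K = (1−ρ)ρ^K/(1−ρ^(K+1)) = (0.8206·0.0000001921)/(1 − 0.00000003446)
= 0.0000001577/1.000000 = 0.0000001577

Final: 0.0000001577


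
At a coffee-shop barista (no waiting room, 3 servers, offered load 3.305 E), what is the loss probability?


B(c,a) = (a^c/c!) / Σ_{k=0}^{c} a^k/k!
a^3/3! = 6.016766
Σ terms (k=0..3): 1.00000 + 3.30500 + 5.46151 + 6.01677 = 15.783279
B = 6.016766/15.783279 = 0.381211

Final: 0.381211


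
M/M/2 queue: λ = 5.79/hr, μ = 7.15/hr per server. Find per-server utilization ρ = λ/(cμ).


ρ = λ/(cμ) = 5.79/(2·7.15) = 5.79/14.30 = 0.4049

Final: 0.4049


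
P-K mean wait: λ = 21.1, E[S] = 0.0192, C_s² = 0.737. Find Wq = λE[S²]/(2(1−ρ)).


ρ = λ·E[S] = 21.1·0.0192 = 0.4051
E[S²] = E[S]²(1+C_s²) = 0.0192²·(1+0.737) = 0.0006403
Wq = λ·E[S²]/(2(1−ρ)) = 21.1·0.0006403/(2·0.5949) = 0.01136 hr

Final: 0.01136 hr


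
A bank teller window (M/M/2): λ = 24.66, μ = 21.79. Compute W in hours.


a = 1.1317; ρ = 0.5659; P₀ = 0.277257
Lq = P₀·a^c·ρ/(c!(1−ρ)²) = 0.53304
Wq = Lq/λ = 0.53304/24.66 = 0.02162 hr
W = Wq + 1/μ = 0.02162 + 0.04589 = 0.06751 hr

Final: 0.06751 hr


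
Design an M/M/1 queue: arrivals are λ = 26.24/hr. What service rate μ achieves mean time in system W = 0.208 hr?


W = 1/(μ−λ) ⇒ μ − λ = 1/W = 1/0.208 = 4.8077
μ = λ + 1/W = 26.24 + 4.8077 = 31.0477 per hr

Final: 31.0477 /hr


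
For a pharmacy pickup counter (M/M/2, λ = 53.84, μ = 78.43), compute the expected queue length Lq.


a = λ/μ = 0.6865; ρ = a/2 = 0.3432
P₀ = 0.488942
Lq = P₀·a^c·ρ / (c!·(1−ρ)²) = 0.488942·0.47124·0.3432/(2·0.43134)
= 0.09167

Final: 0.09167


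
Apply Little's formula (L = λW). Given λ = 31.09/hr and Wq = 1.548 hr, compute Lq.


Lq = λWq = 31.09·1.548 = 48.1273

Final: 48.1273


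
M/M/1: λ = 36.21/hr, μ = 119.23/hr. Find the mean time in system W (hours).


W = 1/(μ−λ) = 1/(119.23 − 36.21) = 1/83.02 = 0.01205 hr

Final: 0.01205 hr


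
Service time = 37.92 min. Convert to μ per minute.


μ = 1/(service time) in consistent units.
1 minute = 1 min, so μ = 1/37.92 = 0.02637 per minute

Final: 0.02637 /min


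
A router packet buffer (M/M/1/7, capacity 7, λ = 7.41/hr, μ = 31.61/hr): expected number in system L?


ρ = 7.41/31.61 = 0.2344
L = ρ[1 − (K+1)ρ^K + Kρ^(K+1)] / [(1−ρ)(1−ρ^(K+1))]
Numerator: 0.2344·(1 − 8·0.00003890 + 7·0.000009119) = 0.234361
Denominator: (0.7656)·(0.999991) = 0.765574
L = 0.234361/0.765574 = 0.3061

Final: 0.3061


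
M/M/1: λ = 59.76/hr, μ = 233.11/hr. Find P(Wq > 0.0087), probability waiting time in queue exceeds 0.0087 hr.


ρ = 59.76/233.11 = 0.2564
P(Wq > t) = ρ·e^{−(μ−λ)t} = 0.2564·e^{−1.5081}
= 0.2564·0.221320 = 0.056738

Final: 0.056738


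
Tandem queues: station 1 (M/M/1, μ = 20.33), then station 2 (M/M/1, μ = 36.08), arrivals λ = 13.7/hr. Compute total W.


Each node sees arrival rate λ = 13.7/hr (tandem ⇒ throughput preserved).
W₁ = 1/(μ₁−λ) = 1/(20.33−13.7) = 0.15083 hr
W₂ = 1/(μ₂−λ) = 1/(36.08−13.7) = 0.04468 hr
W_total = W₁ + W₂ = 0.15083 + 0.04468 = 0.19551 hr

Final: 0.19551 hr


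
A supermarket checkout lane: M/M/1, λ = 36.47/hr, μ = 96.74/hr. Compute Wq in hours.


ρ = 36.47/96.74 = 0.3770
Wq = ρ/(μ−λ) = 0.3770/(96.74 − 36.47) = 0.3770/60.27 = 0.006255 hr

Final: 0.006255 hr


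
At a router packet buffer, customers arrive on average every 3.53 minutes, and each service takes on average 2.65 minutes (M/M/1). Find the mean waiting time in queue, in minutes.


λ = 60/3.53 = 16.9972 /hr
μ = 60/2.65 = 22.6415 /hr
ρ = λ/μ = 16.9972/22.6415 = 0.7507
Wq = ρ/(μ−λ) = 0.7507/(22.6415−16.9972) = 0.13300 hr
In minutes: 0.13300·60 = 7.980 min

Final: 7.980 min


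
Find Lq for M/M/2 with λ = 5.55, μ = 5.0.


a = λ/μ = 1.1100; ρ = a/2 = 0.5550
P₀ = 0.286174
Lq = P₀·a^c·ρ / (c!·(1−ρ)²) = 0.286174·1.23210·0.5550/(2·0.19803)
= 0.49410

Final: 0.49410


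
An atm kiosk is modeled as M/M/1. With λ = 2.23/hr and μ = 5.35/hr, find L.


ρ = λ/μ = 2.23/5.35 = 0.4168
L = ρ/(1−ρ) = 0.4168/(1 − 0.4168) = 0.4168/0.5832 = 0.7147

Final: 0.7147


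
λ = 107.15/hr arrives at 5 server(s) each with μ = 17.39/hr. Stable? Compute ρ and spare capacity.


Total capacity cμ = 5·17.39 = 86.95/hr
ρ = λ/(cμ) = 107.15/86.95 = 1.2323
Stable ⇔ ρ < 1: NO
Spare capacity = cμ − λ = 86.95 − 107.15 = -20.20/hr

Final: ρ = 1.2323; unstable; margin = -20.20/hr


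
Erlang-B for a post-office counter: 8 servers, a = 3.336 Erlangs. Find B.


B(c,a) = (a^c/c!) / Σ_{k=0}^{c} a^k/k!
a^8/8! = 0.380441
Σ terms (k=0..8): 1.00000 + 3.33600 + 5.56445 + 6.18767 + 5.16051 + 3.44309 + 1.91436 + 0.91233 + 0.38044 = 27.898854
B = 0.380441/27.898854 = 0.013636

Final: 0.013636


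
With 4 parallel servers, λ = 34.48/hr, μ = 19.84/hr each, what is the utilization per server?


ρ = λ/(cμ) = 34.48/(4·19.84) = 34.48/79.36 = 0.4345

Final: 0.4345


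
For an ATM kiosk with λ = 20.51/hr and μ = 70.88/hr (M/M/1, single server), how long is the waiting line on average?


ρ = 20.51/70.88 = 0.2894
Lq = ρ²/(1−ρ) = 0.08373/0.7106 = 0.1178

Final: 0.1178


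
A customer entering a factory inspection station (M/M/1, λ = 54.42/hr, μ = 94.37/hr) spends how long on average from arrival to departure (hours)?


W = 1/(μ−λ) = 1/(94.37 − 54.42) = 1/39.95 = 0.02503 hr

Final: 0.02503 hr


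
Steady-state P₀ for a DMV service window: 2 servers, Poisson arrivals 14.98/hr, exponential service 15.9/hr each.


a = λ/μ = 14.98/15.9 = 0.9421; ρ = a/c = 0.4711
Σ_{k=0}^{1} a^k/k! (terms k=0..1) = 1.00000 + 0.94214 = 1.94214
Tail: a^2/(2!(1−ρ)) = 0.88762/(2·0.5289) = 0.83907
P₀ = 1/(1.94214 + 0.83907) = 1/2.78121 = 0.359555

Final: 0.359555


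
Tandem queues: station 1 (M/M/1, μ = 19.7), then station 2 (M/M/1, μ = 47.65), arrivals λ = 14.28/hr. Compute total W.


Each node sees arrival rate λ = 14.28/hr (tandem ⇒ throughput preserved).
W₁ = 1/(μ₁−λ) = 1/(19.7−14.28) = 0.18450 hr
W₂ = 1/(μ₂−λ) = 1/(47.65−14.28) = 0.02997 hr
W_total = W₁ + W₂ = 0.18450 + 0.02997 = 0.21447 hr

Final: 0.21447 hr


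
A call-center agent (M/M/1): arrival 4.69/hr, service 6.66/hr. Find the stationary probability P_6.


ρ = 4.69/6.66 = 0.7042
P_n = (1−ρ)·ρ^n = (1 − 0.7042)·0.7042^6 = 0.2958·0.121953 = 0.036073

Final: 0.036073


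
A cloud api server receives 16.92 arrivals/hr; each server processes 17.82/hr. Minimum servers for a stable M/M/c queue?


Stability requires cμ > λ ⇔ c > λ/μ.
λ/μ = 16.92/17.82 = 0.9495
Minimum integer c = ⌊0.9495⌋ + 1 = 1
Check: 1·17.82 = 17.82 > 16.92, while 0·17.82 = 0.00 ≤ 16.92

Final: 1 servers


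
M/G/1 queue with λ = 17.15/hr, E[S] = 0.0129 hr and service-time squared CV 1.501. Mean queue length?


ρ = λ·E[S] = 17.15·0.0129 = 0.2212
Lq = ρ²(1+C_s²)/(2(1−ρ)) = 0.04894·(1+1.501)/(2·0.7788)
= 0.04894·2.5010/1.5575 = 0.07859

Final: 0.07859


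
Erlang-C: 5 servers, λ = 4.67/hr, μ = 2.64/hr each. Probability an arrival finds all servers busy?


a = λ/μ = 1.7689; ρ = a/5 = 0.3538
P₀ = 0.169854 (from M/M/c formula)
C(c,a) = [a^c/(c!(1−ρ))]·P₀ = [17.32067/(120·0.6462)]·0.169854
= 0.22336·0.169854 = 0.037939

Final: 0.037939


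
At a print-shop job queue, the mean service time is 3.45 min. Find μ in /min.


μ = 1/(service time) in consistent units.
1 minute = 1 min, so μ = 1/3.45 = 0.2899 per minute

Final: 0.2899 /min


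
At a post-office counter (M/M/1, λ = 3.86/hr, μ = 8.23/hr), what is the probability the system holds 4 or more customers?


ρ = 3.86/8.23 = 0.4690
P(N ≥ n) = ρ^n = 0.4690^4 = 0.048389

Final: 0.048389


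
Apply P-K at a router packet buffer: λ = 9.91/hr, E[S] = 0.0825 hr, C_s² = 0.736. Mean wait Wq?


ρ = λ·E[S] = 9.91·0.0825 = 0.8176
E[S²] = E[S]²(1+C_s²) = 0.0825²·(1+0.736) = 0.011816
Wq = λ·E[S²]/(2(1−ρ)) = 9.91·0.011816/(2·0.1824) = 0.32093 hr

Final: 0.32093 hr


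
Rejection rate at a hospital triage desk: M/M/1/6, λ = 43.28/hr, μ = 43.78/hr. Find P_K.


ρ = λ/μ = 43.28/43.78 = 0.9886
P_K = (1−ρ)ρ^K/(1−ρ^(K+1)) = (0.01142·0.933403)/(1 − 0.922742)
= 0.010660/0.077258 = 0.137982

Final: 0.137982


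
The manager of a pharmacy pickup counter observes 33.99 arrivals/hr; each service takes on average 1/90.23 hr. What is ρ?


ρ = λ/μ = 33.99/90.23 = 0.3767

Final: 0.3767


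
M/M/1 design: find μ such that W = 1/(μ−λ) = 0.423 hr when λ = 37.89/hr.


W = 1/(μ−λ) ⇒ μ − λ = 1/W = 1/0.423 = 2.3641
μ = λ + 1/W = 37.89 + 2.3641 = 40.2541 per hr

Final: 40.2541 /hr
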